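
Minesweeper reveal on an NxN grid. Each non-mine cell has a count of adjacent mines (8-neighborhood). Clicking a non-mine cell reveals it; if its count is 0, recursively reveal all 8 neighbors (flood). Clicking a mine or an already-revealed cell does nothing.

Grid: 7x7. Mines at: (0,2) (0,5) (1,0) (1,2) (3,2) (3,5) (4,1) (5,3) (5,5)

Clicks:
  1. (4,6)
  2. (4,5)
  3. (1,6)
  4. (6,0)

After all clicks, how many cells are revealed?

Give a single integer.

Click 1 (4,6) count=2: revealed 1 new [(4,6)] -> total=1
Click 2 (4,5) count=2: revealed 1 new [(4,5)] -> total=2
Click 3 (1,6) count=1: revealed 1 new [(1,6)] -> total=3
Click 4 (6,0) count=0: revealed 6 new [(5,0) (5,1) (5,2) (6,0) (6,1) (6,2)] -> total=9

Answer: 9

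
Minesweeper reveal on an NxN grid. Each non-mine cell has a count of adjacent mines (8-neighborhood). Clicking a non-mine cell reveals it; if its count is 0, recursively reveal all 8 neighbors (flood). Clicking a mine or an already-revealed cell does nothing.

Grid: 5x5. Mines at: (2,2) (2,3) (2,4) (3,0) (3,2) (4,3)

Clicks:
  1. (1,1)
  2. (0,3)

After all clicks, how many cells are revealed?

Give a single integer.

Answer: 12

Derivation:
Click 1 (1,1) count=1: revealed 1 new [(1,1)] -> total=1
Click 2 (0,3) count=0: revealed 11 new [(0,0) (0,1) (0,2) (0,3) (0,4) (1,0) (1,2) (1,3) (1,4) (2,0) (2,1)] -> total=12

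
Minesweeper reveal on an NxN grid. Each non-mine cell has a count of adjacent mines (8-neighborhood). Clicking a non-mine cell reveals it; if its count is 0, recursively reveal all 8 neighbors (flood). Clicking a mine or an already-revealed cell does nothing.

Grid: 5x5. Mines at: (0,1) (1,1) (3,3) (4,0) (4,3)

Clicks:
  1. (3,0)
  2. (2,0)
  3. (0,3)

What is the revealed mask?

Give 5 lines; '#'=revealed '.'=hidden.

Click 1 (3,0) count=1: revealed 1 new [(3,0)] -> total=1
Click 2 (2,0) count=1: revealed 1 new [(2,0)] -> total=2
Click 3 (0,3) count=0: revealed 9 new [(0,2) (0,3) (0,4) (1,2) (1,3) (1,4) (2,2) (2,3) (2,4)] -> total=11

Answer: ..###
..###
#.###
#....
.....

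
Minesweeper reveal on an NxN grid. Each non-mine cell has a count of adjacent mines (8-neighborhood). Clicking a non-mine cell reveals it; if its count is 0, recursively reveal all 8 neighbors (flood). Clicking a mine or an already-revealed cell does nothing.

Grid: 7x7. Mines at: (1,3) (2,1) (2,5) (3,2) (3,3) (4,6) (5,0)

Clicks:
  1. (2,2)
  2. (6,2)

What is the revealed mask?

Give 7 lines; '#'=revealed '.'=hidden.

Click 1 (2,2) count=4: revealed 1 new [(2,2)] -> total=1
Click 2 (6,2) count=0: revealed 17 new [(4,1) (4,2) (4,3) (4,4) (4,5) (5,1) (5,2) (5,3) (5,4) (5,5) (5,6) (6,1) (6,2) (6,3) (6,4) (6,5) (6,6)] -> total=18

Answer: .......
.......
..#....
.......
.#####.
.######
.######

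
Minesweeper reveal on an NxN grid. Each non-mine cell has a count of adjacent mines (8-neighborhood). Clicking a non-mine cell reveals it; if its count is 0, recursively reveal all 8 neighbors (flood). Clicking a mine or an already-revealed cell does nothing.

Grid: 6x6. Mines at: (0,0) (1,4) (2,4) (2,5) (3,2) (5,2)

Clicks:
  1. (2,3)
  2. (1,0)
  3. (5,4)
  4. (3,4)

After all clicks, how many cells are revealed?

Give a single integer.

Click 1 (2,3) count=3: revealed 1 new [(2,3)] -> total=1
Click 2 (1,0) count=1: revealed 1 new [(1,0)] -> total=2
Click 3 (5,4) count=0: revealed 9 new [(3,3) (3,4) (3,5) (4,3) (4,4) (4,5) (5,3) (5,4) (5,5)] -> total=11
Click 4 (3,4) count=2: revealed 0 new [(none)] -> total=11

Answer: 11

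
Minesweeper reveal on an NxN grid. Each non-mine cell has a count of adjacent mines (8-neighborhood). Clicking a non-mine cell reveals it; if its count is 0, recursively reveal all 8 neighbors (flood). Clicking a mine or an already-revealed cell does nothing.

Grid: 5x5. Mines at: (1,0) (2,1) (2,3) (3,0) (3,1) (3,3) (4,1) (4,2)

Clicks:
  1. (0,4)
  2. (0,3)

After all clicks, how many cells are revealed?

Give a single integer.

Answer: 8

Derivation:
Click 1 (0,4) count=0: revealed 8 new [(0,1) (0,2) (0,3) (0,4) (1,1) (1,2) (1,3) (1,4)] -> total=8
Click 2 (0,3) count=0: revealed 0 new [(none)] -> total=8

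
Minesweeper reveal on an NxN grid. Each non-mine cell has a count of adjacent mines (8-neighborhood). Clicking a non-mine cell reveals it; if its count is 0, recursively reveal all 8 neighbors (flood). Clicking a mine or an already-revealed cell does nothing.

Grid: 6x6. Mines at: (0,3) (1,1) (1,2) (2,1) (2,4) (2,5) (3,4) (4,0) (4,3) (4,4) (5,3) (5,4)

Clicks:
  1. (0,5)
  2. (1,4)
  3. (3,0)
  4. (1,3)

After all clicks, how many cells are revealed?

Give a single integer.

Click 1 (0,5) count=0: revealed 4 new [(0,4) (0,5) (1,4) (1,5)] -> total=4
Click 2 (1,4) count=3: revealed 0 new [(none)] -> total=4
Click 3 (3,0) count=2: revealed 1 new [(3,0)] -> total=5
Click 4 (1,3) count=3: revealed 1 new [(1,3)] -> total=6

Answer: 6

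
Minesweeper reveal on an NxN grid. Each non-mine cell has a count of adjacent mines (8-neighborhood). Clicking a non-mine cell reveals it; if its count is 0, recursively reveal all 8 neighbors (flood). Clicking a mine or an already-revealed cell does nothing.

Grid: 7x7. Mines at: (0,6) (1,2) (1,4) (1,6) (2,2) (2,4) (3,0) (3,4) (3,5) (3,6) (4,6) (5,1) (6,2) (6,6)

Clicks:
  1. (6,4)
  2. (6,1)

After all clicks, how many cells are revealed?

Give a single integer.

Click 1 (6,4) count=0: revealed 9 new [(4,3) (4,4) (4,5) (5,3) (5,4) (5,5) (6,3) (6,4) (6,5)] -> total=9
Click 2 (6,1) count=2: revealed 1 new [(6,1)] -> total=10

Answer: 10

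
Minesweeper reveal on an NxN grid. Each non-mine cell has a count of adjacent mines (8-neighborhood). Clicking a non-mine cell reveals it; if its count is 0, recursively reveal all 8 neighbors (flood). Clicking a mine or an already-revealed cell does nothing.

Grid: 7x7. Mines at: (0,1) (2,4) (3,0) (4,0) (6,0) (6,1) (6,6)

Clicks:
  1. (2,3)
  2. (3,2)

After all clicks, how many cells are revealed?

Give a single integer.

Answer: 38

Derivation:
Click 1 (2,3) count=1: revealed 1 new [(2,3)] -> total=1
Click 2 (3,2) count=0: revealed 37 new [(0,2) (0,3) (0,4) (0,5) (0,6) (1,1) (1,2) (1,3) (1,4) (1,5) (1,6) (2,1) (2,2) (2,5) (2,6) (3,1) (3,2) (3,3) (3,4) (3,5) (3,6) (4,1) (4,2) (4,3) (4,4) (4,5) (4,6) (5,1) (5,2) (5,3) (5,4) (5,5) (5,6) (6,2) (6,3) (6,4) (6,5)] -> total=38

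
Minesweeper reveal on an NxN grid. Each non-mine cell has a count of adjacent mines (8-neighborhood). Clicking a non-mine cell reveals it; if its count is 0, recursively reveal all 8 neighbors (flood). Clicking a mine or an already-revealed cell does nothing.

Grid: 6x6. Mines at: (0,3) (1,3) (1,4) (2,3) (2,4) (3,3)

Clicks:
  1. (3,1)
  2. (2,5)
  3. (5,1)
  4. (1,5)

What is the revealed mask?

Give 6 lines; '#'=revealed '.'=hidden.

Answer: ###...
###..#
###..#
###.##
######
######

Derivation:
Click 1 (3,1) count=0: revealed 26 new [(0,0) (0,1) (0,2) (1,0) (1,1) (1,2) (2,0) (2,1) (2,2) (3,0) (3,1) (3,2) (3,4) (3,5) (4,0) (4,1) (4,2) (4,3) (4,4) (4,5) (5,0) (5,1) (5,2) (5,3) (5,4) (5,5)] -> total=26
Click 2 (2,5) count=2: revealed 1 new [(2,5)] -> total=27
Click 3 (5,1) count=0: revealed 0 new [(none)] -> total=27
Click 4 (1,5) count=2: revealed 1 new [(1,5)] -> total=28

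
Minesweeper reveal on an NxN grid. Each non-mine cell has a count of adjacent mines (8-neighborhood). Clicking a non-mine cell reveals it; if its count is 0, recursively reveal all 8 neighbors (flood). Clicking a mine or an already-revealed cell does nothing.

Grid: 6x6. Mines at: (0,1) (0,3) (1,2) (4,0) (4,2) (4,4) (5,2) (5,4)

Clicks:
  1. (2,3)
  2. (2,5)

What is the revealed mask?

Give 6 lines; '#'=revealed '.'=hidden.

Answer: ....##
...###
...###
...###
......
......

Derivation:
Click 1 (2,3) count=1: revealed 1 new [(2,3)] -> total=1
Click 2 (2,5) count=0: revealed 10 new [(0,4) (0,5) (1,3) (1,4) (1,5) (2,4) (2,5) (3,3) (3,4) (3,5)] -> total=11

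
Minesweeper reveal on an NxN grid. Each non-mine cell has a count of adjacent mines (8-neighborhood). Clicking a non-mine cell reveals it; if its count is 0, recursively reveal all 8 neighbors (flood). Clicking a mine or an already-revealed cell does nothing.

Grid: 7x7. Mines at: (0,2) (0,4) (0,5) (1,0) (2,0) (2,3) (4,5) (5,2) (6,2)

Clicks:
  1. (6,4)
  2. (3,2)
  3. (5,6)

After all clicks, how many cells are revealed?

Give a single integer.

Answer: 9

Derivation:
Click 1 (6,4) count=0: revealed 8 new [(5,3) (5,4) (5,5) (5,6) (6,3) (6,4) (6,5) (6,6)] -> total=8
Click 2 (3,2) count=1: revealed 1 new [(3,2)] -> total=9
Click 3 (5,6) count=1: revealed 0 new [(none)] -> total=9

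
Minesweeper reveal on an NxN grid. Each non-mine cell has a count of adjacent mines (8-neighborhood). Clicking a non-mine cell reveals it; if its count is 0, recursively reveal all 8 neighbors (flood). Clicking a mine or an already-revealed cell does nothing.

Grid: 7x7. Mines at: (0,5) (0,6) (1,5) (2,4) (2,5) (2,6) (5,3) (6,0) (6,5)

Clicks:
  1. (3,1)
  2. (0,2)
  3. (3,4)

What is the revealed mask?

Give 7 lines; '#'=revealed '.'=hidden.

Click 1 (3,1) count=0: revealed 25 new [(0,0) (0,1) (0,2) (0,3) (0,4) (1,0) (1,1) (1,2) (1,3) (1,4) (2,0) (2,1) (2,2) (2,3) (3,0) (3,1) (3,2) (3,3) (4,0) (4,1) (4,2) (4,3) (5,0) (5,1) (5,2)] -> total=25
Click 2 (0,2) count=0: revealed 0 new [(none)] -> total=25
Click 3 (3,4) count=2: revealed 1 new [(3,4)] -> total=26

Answer: #####..
#####..
####...
#####..
####...
###....
.......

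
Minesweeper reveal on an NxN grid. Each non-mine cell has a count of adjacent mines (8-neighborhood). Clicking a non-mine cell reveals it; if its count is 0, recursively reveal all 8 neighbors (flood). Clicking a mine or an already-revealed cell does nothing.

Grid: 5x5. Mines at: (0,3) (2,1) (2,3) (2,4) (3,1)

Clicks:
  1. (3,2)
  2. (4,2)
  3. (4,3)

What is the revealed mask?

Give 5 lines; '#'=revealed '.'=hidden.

Click 1 (3,2) count=3: revealed 1 new [(3,2)] -> total=1
Click 2 (4,2) count=1: revealed 1 new [(4,2)] -> total=2
Click 3 (4,3) count=0: revealed 4 new [(3,3) (3,4) (4,3) (4,4)] -> total=6

Answer: .....
.....
.....
..###
..###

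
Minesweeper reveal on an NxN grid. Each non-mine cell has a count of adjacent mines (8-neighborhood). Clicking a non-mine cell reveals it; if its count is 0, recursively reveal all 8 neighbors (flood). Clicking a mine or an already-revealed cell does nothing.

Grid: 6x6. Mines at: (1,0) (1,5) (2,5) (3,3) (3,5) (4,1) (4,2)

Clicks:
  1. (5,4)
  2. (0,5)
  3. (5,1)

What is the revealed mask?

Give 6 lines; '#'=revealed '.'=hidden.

Click 1 (5,4) count=0: revealed 6 new [(4,3) (4,4) (4,5) (5,3) (5,4) (5,5)] -> total=6
Click 2 (0,5) count=1: revealed 1 new [(0,5)] -> total=7
Click 3 (5,1) count=2: revealed 1 new [(5,1)] -> total=8

Answer: .....#
......
......
......
...###
.#.###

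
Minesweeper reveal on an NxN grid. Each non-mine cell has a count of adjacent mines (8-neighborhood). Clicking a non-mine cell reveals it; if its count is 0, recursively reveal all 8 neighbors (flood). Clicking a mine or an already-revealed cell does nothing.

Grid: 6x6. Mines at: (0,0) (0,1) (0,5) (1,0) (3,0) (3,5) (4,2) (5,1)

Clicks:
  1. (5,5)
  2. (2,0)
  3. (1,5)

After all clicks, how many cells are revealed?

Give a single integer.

Answer: 8

Derivation:
Click 1 (5,5) count=0: revealed 6 new [(4,3) (4,4) (4,5) (5,3) (5,4) (5,5)] -> total=6
Click 2 (2,0) count=2: revealed 1 new [(2,0)] -> total=7
Click 3 (1,5) count=1: revealed 1 new [(1,5)] -> total=8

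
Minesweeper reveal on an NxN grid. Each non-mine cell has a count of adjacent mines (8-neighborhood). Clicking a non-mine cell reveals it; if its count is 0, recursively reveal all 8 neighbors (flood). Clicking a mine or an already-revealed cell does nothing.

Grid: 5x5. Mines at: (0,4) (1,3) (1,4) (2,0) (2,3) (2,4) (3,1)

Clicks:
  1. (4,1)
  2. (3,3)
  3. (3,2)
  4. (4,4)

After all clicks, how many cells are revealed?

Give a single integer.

Click 1 (4,1) count=1: revealed 1 new [(4,1)] -> total=1
Click 2 (3,3) count=2: revealed 1 new [(3,3)] -> total=2
Click 3 (3,2) count=2: revealed 1 new [(3,2)] -> total=3
Click 4 (4,4) count=0: revealed 4 new [(3,4) (4,2) (4,3) (4,4)] -> total=7

Answer: 7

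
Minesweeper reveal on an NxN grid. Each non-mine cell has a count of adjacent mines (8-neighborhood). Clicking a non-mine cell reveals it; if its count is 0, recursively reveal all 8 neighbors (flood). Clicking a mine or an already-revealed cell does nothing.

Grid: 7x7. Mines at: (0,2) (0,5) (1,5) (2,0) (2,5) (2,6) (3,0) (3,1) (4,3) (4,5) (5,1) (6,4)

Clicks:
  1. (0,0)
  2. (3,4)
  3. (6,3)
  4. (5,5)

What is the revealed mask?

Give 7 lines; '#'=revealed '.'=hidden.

Click 1 (0,0) count=0: revealed 4 new [(0,0) (0,1) (1,0) (1,1)] -> total=4
Click 2 (3,4) count=3: revealed 1 new [(3,4)] -> total=5
Click 3 (6,3) count=1: revealed 1 new [(6,3)] -> total=6
Click 4 (5,5) count=2: revealed 1 new [(5,5)] -> total=7

Answer: ##.....
##.....
.......
....#..
.......
.....#.
...#...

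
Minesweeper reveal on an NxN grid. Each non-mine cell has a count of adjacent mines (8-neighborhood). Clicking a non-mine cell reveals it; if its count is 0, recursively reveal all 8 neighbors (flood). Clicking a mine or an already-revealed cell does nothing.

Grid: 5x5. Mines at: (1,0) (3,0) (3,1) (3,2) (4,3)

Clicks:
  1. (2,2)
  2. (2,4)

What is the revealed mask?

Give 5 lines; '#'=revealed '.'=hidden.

Answer: .####
.####
.####
...##
.....

Derivation:
Click 1 (2,2) count=2: revealed 1 new [(2,2)] -> total=1
Click 2 (2,4) count=0: revealed 13 new [(0,1) (0,2) (0,3) (0,4) (1,1) (1,2) (1,3) (1,4) (2,1) (2,3) (2,4) (3,3) (3,4)] -> total=14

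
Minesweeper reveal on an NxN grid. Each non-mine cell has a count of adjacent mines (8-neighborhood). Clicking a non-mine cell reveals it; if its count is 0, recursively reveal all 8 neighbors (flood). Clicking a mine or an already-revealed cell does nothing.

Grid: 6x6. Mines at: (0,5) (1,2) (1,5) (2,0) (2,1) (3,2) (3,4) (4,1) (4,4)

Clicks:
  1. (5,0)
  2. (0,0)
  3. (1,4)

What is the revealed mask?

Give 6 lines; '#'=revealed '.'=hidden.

Click 1 (5,0) count=1: revealed 1 new [(5,0)] -> total=1
Click 2 (0,0) count=0: revealed 4 new [(0,0) (0,1) (1,0) (1,1)] -> total=5
Click 3 (1,4) count=2: revealed 1 new [(1,4)] -> total=6

Answer: ##....
##..#.
......
......
......
#.....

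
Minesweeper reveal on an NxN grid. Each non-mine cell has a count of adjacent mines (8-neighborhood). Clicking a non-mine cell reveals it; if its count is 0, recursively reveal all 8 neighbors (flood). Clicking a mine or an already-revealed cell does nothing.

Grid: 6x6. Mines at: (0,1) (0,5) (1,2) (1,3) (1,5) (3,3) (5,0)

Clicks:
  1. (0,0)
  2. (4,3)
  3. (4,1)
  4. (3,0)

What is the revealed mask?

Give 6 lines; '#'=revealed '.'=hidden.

Click 1 (0,0) count=1: revealed 1 new [(0,0)] -> total=1
Click 2 (4,3) count=1: revealed 1 new [(4,3)] -> total=2
Click 3 (4,1) count=1: revealed 1 new [(4,1)] -> total=3
Click 4 (3,0) count=0: revealed 10 new [(1,0) (1,1) (2,0) (2,1) (2,2) (3,0) (3,1) (3,2) (4,0) (4,2)] -> total=13

Answer: #.....
##....
###...
###...
####..
......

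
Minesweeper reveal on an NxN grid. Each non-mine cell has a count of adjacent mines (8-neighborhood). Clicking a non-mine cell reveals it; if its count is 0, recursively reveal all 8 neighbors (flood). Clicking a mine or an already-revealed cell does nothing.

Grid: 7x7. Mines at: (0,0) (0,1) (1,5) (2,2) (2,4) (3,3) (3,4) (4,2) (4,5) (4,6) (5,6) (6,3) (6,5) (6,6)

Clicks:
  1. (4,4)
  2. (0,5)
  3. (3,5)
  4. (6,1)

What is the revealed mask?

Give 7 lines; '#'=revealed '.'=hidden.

Answer: .....#.
##.....
##.....
##...#.
##..#..
###....
###....

Derivation:
Click 1 (4,4) count=3: revealed 1 new [(4,4)] -> total=1
Click 2 (0,5) count=1: revealed 1 new [(0,5)] -> total=2
Click 3 (3,5) count=4: revealed 1 new [(3,5)] -> total=3
Click 4 (6,1) count=0: revealed 14 new [(1,0) (1,1) (2,0) (2,1) (3,0) (3,1) (4,0) (4,1) (5,0) (5,1) (5,2) (6,0) (6,1) (6,2)] -> total=17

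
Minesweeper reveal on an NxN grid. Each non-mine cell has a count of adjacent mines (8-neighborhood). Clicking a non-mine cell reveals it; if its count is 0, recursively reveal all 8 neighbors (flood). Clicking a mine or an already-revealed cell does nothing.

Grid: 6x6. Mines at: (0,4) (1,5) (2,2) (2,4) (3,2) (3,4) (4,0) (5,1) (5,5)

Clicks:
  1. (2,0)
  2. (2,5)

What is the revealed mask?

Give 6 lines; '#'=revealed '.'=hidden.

Click 1 (2,0) count=0: revealed 12 new [(0,0) (0,1) (0,2) (0,3) (1,0) (1,1) (1,2) (1,3) (2,0) (2,1) (3,0) (3,1)] -> total=12
Click 2 (2,5) count=3: revealed 1 new [(2,5)] -> total=13

Answer: ####..
####..
##...#
##....
......
......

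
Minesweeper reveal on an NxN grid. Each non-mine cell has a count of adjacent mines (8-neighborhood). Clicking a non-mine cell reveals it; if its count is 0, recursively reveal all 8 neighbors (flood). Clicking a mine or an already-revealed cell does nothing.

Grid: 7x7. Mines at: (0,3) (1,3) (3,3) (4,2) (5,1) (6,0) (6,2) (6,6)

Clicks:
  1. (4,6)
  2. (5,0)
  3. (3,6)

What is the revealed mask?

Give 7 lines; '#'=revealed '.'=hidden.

Answer: ....###
....###
....###
....###
...####
#..####
...###.

Derivation:
Click 1 (4,6) count=0: revealed 23 new [(0,4) (0,5) (0,6) (1,4) (1,5) (1,6) (2,4) (2,5) (2,6) (3,4) (3,5) (3,6) (4,3) (4,4) (4,5) (4,6) (5,3) (5,4) (5,5) (5,6) (6,3) (6,4) (6,5)] -> total=23
Click 2 (5,0) count=2: revealed 1 new [(5,0)] -> total=24
Click 3 (3,6) count=0: revealed 0 new [(none)] -> total=24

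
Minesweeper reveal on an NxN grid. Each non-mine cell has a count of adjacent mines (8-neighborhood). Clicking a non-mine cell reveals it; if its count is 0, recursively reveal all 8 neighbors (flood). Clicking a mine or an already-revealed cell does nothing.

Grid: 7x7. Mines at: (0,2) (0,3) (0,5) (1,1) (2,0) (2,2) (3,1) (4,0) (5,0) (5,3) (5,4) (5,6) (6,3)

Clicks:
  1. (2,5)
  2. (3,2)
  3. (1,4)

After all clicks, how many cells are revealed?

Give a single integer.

Answer: 17

Derivation:
Click 1 (2,5) count=0: revealed 16 new [(1,3) (1,4) (1,5) (1,6) (2,3) (2,4) (2,5) (2,6) (3,3) (3,4) (3,5) (3,6) (4,3) (4,4) (4,5) (4,6)] -> total=16
Click 2 (3,2) count=2: revealed 1 new [(3,2)] -> total=17
Click 3 (1,4) count=2: revealed 0 new [(none)] -> total=17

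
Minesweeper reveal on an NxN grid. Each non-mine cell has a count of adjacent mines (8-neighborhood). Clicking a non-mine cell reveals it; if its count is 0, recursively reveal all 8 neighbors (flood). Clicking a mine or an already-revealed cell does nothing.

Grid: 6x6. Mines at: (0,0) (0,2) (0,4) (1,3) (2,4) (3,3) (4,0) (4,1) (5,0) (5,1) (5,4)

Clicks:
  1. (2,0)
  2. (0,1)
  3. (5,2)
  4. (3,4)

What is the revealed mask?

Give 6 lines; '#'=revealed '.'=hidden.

Answer: .#....
###...
###...
###.#.
......
..#...

Derivation:
Click 1 (2,0) count=0: revealed 9 new [(1,0) (1,1) (1,2) (2,0) (2,1) (2,2) (3,0) (3,1) (3,2)] -> total=9
Click 2 (0,1) count=2: revealed 1 new [(0,1)] -> total=10
Click 3 (5,2) count=2: revealed 1 new [(5,2)] -> total=11
Click 4 (3,4) count=2: revealed 1 new [(3,4)] -> total=12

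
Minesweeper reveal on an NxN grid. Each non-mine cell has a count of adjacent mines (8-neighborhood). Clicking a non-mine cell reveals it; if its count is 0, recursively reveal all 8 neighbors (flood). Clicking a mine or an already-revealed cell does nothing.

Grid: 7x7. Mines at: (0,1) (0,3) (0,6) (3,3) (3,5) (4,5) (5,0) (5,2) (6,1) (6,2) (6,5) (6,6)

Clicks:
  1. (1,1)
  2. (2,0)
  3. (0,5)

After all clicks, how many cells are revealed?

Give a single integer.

Click 1 (1,1) count=1: revealed 1 new [(1,1)] -> total=1
Click 2 (2,0) count=0: revealed 11 new [(1,0) (1,2) (2,0) (2,1) (2,2) (3,0) (3,1) (3,2) (4,0) (4,1) (4,2)] -> total=12
Click 3 (0,5) count=1: revealed 1 new [(0,5)] -> total=13

Answer: 13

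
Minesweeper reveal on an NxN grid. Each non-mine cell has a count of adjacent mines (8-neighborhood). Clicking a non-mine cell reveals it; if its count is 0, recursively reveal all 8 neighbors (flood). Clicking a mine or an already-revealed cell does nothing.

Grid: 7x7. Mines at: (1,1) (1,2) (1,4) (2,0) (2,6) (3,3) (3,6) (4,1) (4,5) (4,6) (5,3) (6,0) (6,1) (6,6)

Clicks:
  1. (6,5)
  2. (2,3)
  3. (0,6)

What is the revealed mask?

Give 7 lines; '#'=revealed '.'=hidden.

Click 1 (6,5) count=1: revealed 1 new [(6,5)] -> total=1
Click 2 (2,3) count=3: revealed 1 new [(2,3)] -> total=2
Click 3 (0,6) count=0: revealed 4 new [(0,5) (0,6) (1,5) (1,6)] -> total=6

Answer: .....##
.....##
...#...
.......
.......
.......
.....#.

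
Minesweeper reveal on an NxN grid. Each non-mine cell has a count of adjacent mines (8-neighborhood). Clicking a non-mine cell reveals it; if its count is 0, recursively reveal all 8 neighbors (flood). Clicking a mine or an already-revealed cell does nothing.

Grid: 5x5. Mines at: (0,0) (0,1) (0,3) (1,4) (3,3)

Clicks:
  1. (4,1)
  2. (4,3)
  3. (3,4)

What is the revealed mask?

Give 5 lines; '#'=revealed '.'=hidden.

Click 1 (4,1) count=0: revealed 12 new [(1,0) (1,1) (1,2) (2,0) (2,1) (2,2) (3,0) (3,1) (3,2) (4,0) (4,1) (4,2)] -> total=12
Click 2 (4,3) count=1: revealed 1 new [(4,3)] -> total=13
Click 3 (3,4) count=1: revealed 1 new [(3,4)] -> total=14

Answer: .....
###..
###..
###.#
####.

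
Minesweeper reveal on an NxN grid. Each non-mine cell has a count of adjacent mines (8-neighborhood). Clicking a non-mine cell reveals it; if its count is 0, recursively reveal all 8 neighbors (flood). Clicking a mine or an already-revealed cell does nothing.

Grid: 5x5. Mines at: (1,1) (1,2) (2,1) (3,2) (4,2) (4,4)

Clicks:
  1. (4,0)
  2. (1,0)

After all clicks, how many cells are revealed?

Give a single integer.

Answer: 5

Derivation:
Click 1 (4,0) count=0: revealed 4 new [(3,0) (3,1) (4,0) (4,1)] -> total=4
Click 2 (1,0) count=2: revealed 1 new [(1,0)] -> total=5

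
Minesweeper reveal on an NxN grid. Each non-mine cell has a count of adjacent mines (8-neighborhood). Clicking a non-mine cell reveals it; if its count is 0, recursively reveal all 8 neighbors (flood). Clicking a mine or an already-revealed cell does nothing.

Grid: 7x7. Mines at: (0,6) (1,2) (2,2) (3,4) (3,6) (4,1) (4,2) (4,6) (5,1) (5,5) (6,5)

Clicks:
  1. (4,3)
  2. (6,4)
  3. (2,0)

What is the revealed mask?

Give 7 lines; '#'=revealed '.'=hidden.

Answer: ##.....
##.....
##.....
##.....
...#...
.......
....#..

Derivation:
Click 1 (4,3) count=2: revealed 1 new [(4,3)] -> total=1
Click 2 (6,4) count=2: revealed 1 new [(6,4)] -> total=2
Click 3 (2,0) count=0: revealed 8 new [(0,0) (0,1) (1,0) (1,1) (2,0) (2,1) (3,0) (3,1)] -> total=10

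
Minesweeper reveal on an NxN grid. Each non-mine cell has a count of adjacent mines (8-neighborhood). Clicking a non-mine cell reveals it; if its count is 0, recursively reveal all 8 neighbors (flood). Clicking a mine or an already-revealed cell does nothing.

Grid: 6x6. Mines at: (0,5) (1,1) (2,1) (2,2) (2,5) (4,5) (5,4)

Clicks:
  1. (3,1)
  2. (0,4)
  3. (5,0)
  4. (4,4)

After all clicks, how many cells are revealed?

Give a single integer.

Click 1 (3,1) count=2: revealed 1 new [(3,1)] -> total=1
Click 2 (0,4) count=1: revealed 1 new [(0,4)] -> total=2
Click 3 (5,0) count=0: revealed 11 new [(3,0) (3,2) (3,3) (4,0) (4,1) (4,2) (4,3) (5,0) (5,1) (5,2) (5,3)] -> total=13
Click 4 (4,4) count=2: revealed 1 new [(4,4)] -> total=14

Answer: 14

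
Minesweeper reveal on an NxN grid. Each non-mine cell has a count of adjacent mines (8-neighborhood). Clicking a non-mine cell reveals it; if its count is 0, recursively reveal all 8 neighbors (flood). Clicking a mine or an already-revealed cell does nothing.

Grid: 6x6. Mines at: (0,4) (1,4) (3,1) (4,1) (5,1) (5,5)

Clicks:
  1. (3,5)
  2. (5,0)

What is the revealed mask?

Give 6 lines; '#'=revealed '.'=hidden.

Click 1 (3,5) count=0: revealed 15 new [(2,2) (2,3) (2,4) (2,5) (3,2) (3,3) (3,4) (3,5) (4,2) (4,3) (4,4) (4,5) (5,2) (5,3) (5,4)] -> total=15
Click 2 (5,0) count=2: revealed 1 new [(5,0)] -> total=16

Answer: ......
......
..####
..####
..####
#.###.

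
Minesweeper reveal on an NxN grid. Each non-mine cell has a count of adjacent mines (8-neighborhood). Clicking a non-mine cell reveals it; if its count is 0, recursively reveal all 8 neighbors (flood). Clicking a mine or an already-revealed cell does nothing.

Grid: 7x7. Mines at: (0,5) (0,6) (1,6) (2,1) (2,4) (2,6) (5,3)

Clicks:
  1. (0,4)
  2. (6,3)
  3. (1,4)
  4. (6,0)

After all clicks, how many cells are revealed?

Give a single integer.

Click 1 (0,4) count=1: revealed 1 new [(0,4)] -> total=1
Click 2 (6,3) count=1: revealed 1 new [(6,3)] -> total=2
Click 3 (1,4) count=2: revealed 1 new [(1,4)] -> total=3
Click 4 (6,0) count=0: revealed 12 new [(3,0) (3,1) (3,2) (4,0) (4,1) (4,2) (5,0) (5,1) (5,2) (6,0) (6,1) (6,2)] -> total=15

Answer: 15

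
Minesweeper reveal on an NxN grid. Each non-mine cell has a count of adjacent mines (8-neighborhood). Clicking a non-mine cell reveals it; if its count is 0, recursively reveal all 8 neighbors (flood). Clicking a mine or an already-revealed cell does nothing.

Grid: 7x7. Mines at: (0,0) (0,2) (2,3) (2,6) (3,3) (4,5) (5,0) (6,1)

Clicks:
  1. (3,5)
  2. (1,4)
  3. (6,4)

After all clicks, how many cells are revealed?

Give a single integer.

Answer: 15

Derivation:
Click 1 (3,5) count=2: revealed 1 new [(3,5)] -> total=1
Click 2 (1,4) count=1: revealed 1 new [(1,4)] -> total=2
Click 3 (6,4) count=0: revealed 13 new [(4,2) (4,3) (4,4) (5,2) (5,3) (5,4) (5,5) (5,6) (6,2) (6,3) (6,4) (6,5) (6,6)] -> total=15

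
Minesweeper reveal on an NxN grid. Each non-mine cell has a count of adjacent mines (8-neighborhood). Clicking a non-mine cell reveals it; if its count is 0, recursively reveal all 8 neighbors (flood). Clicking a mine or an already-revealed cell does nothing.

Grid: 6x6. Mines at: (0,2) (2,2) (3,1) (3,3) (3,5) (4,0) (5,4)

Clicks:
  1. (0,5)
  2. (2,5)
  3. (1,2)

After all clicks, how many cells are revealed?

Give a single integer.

Click 1 (0,5) count=0: revealed 9 new [(0,3) (0,4) (0,5) (1,3) (1,4) (1,5) (2,3) (2,4) (2,5)] -> total=9
Click 2 (2,5) count=1: revealed 0 new [(none)] -> total=9
Click 3 (1,2) count=2: revealed 1 new [(1,2)] -> total=10

Answer: 10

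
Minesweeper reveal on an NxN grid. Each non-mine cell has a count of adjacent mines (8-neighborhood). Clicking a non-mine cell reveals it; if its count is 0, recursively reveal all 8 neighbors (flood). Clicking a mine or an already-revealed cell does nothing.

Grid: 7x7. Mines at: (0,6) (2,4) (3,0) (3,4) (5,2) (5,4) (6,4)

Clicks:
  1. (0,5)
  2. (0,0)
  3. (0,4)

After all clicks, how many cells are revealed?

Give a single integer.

Answer: 22

Derivation:
Click 1 (0,5) count=1: revealed 1 new [(0,5)] -> total=1
Click 2 (0,0) count=0: revealed 21 new [(0,0) (0,1) (0,2) (0,3) (0,4) (1,0) (1,1) (1,2) (1,3) (1,4) (1,5) (2,0) (2,1) (2,2) (2,3) (3,1) (3,2) (3,3) (4,1) (4,2) (4,3)] -> total=22
Click 3 (0,4) count=0: revealed 0 new [(none)] -> total=22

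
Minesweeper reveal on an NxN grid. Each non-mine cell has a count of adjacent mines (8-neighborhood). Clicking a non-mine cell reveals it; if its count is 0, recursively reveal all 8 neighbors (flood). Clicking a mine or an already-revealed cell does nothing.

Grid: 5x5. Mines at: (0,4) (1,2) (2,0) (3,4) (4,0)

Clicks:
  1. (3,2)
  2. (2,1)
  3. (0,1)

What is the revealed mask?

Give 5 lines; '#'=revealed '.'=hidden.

Click 1 (3,2) count=0: revealed 9 new [(2,1) (2,2) (2,3) (3,1) (3,2) (3,3) (4,1) (4,2) (4,3)] -> total=9
Click 2 (2,1) count=2: revealed 0 new [(none)] -> total=9
Click 3 (0,1) count=1: revealed 1 new [(0,1)] -> total=10

Answer: .#...
.....
.###.
.###.
.###.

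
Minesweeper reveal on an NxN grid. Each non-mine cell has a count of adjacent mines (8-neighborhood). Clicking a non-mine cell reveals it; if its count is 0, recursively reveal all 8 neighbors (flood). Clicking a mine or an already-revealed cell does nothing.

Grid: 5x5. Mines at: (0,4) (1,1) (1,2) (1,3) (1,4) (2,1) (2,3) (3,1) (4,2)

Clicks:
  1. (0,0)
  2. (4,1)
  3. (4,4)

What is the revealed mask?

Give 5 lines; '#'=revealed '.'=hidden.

Click 1 (0,0) count=1: revealed 1 new [(0,0)] -> total=1
Click 2 (4,1) count=2: revealed 1 new [(4,1)] -> total=2
Click 3 (4,4) count=0: revealed 4 new [(3,3) (3,4) (4,3) (4,4)] -> total=6

Answer: #....
.....
.....
...##
.#.##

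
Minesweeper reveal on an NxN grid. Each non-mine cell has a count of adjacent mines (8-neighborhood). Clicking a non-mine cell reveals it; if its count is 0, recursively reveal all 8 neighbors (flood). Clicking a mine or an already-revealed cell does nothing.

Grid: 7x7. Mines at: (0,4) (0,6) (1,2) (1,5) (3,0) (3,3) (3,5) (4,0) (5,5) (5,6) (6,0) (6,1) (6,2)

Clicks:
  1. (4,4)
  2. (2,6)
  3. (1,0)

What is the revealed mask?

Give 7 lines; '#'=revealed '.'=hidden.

Answer: ##.....
##.....
##....#
.......
....#..
.......
.......

Derivation:
Click 1 (4,4) count=3: revealed 1 new [(4,4)] -> total=1
Click 2 (2,6) count=2: revealed 1 new [(2,6)] -> total=2
Click 3 (1,0) count=0: revealed 6 new [(0,0) (0,1) (1,0) (1,1) (2,0) (2,1)] -> total=8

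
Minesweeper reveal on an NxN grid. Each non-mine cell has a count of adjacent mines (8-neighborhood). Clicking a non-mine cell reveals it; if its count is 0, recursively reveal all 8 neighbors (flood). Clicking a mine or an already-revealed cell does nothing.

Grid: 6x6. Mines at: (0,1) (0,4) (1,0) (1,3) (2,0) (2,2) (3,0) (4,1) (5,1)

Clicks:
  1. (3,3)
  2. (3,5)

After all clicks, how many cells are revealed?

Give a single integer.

Answer: 17

Derivation:
Click 1 (3,3) count=1: revealed 1 new [(3,3)] -> total=1
Click 2 (3,5) count=0: revealed 16 new [(1,4) (1,5) (2,3) (2,4) (2,5) (3,2) (3,4) (3,5) (4,2) (4,3) (4,4) (4,5) (5,2) (5,3) (5,4) (5,5)] -> total=17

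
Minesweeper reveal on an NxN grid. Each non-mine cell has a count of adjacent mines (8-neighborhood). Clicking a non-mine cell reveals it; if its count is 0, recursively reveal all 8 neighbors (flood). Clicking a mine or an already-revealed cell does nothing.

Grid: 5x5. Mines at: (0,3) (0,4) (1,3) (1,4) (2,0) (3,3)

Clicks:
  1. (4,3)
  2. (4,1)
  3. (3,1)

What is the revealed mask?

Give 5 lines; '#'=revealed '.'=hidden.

Answer: .....
.....
.....
###..
####.

Derivation:
Click 1 (4,3) count=1: revealed 1 new [(4,3)] -> total=1
Click 2 (4,1) count=0: revealed 6 new [(3,0) (3,1) (3,2) (4,0) (4,1) (4,2)] -> total=7
Click 3 (3,1) count=1: revealed 0 new [(none)] -> total=7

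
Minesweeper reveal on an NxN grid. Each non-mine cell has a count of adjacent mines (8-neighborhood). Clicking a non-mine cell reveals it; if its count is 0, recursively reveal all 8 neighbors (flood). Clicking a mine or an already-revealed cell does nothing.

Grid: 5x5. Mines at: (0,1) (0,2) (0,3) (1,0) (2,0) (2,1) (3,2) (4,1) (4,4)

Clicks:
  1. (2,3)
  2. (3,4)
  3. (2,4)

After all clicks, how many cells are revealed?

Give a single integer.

Answer: 6

Derivation:
Click 1 (2,3) count=1: revealed 1 new [(2,3)] -> total=1
Click 2 (3,4) count=1: revealed 1 new [(3,4)] -> total=2
Click 3 (2,4) count=0: revealed 4 new [(1,3) (1,4) (2,4) (3,3)] -> total=6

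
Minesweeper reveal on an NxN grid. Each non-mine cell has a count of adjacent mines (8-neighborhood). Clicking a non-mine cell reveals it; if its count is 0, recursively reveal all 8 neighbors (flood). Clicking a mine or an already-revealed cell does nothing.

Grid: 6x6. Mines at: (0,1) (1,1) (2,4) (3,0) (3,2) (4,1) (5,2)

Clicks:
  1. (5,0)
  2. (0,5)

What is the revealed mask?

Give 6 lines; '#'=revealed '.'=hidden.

Answer: ..####
..####
......
......
......
#.....

Derivation:
Click 1 (5,0) count=1: revealed 1 new [(5,0)] -> total=1
Click 2 (0,5) count=0: revealed 8 new [(0,2) (0,3) (0,4) (0,5) (1,2) (1,3) (1,4) (1,5)] -> total=9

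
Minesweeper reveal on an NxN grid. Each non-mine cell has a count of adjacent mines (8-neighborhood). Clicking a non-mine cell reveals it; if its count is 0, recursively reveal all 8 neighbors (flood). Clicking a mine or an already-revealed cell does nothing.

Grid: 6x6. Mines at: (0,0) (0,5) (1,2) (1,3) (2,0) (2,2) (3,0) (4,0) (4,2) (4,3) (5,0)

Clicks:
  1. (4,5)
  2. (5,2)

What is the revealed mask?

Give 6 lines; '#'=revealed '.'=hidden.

Answer: ......
....##
....##
....##
....##
..#.##

Derivation:
Click 1 (4,5) count=0: revealed 10 new [(1,4) (1,5) (2,4) (2,5) (3,4) (3,5) (4,4) (4,5) (5,4) (5,5)] -> total=10
Click 2 (5,2) count=2: revealed 1 new [(5,2)] -> total=11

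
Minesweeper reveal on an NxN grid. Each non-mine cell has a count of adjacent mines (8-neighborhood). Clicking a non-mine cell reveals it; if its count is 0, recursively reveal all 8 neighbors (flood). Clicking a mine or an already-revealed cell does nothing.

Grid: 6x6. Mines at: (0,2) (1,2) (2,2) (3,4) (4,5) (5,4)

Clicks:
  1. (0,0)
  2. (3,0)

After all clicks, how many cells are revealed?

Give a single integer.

Click 1 (0,0) count=0: revealed 18 new [(0,0) (0,1) (1,0) (1,1) (2,0) (2,1) (3,0) (3,1) (3,2) (3,3) (4,0) (4,1) (4,2) (4,3) (5,0) (5,1) (5,2) (5,3)] -> total=18
Click 2 (3,0) count=0: revealed 0 new [(none)] -> total=18

Answer: 18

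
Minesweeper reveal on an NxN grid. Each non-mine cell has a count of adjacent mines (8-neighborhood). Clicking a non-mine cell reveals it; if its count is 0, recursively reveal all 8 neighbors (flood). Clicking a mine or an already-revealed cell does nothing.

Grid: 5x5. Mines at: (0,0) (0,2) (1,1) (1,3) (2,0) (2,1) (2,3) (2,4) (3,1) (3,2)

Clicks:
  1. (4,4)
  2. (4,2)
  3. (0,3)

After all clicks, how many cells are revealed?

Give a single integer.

Click 1 (4,4) count=0: revealed 4 new [(3,3) (3,4) (4,3) (4,4)] -> total=4
Click 2 (4,2) count=2: revealed 1 new [(4,2)] -> total=5
Click 3 (0,3) count=2: revealed 1 new [(0,3)] -> total=6

Answer: 6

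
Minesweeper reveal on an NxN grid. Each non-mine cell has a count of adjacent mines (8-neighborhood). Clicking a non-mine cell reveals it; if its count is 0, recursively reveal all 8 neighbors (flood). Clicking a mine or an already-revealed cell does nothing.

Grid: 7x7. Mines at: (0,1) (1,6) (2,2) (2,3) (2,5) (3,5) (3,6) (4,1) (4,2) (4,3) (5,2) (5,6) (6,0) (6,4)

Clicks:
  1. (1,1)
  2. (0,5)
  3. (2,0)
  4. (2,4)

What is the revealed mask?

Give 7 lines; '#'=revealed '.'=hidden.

Answer: .....#.
##.....
##..#..
##.....
.......
.......
.......

Derivation:
Click 1 (1,1) count=2: revealed 1 new [(1,1)] -> total=1
Click 2 (0,5) count=1: revealed 1 new [(0,5)] -> total=2
Click 3 (2,0) count=0: revealed 5 new [(1,0) (2,0) (2,1) (3,0) (3,1)] -> total=7
Click 4 (2,4) count=3: revealed 1 new [(2,4)] -> total=8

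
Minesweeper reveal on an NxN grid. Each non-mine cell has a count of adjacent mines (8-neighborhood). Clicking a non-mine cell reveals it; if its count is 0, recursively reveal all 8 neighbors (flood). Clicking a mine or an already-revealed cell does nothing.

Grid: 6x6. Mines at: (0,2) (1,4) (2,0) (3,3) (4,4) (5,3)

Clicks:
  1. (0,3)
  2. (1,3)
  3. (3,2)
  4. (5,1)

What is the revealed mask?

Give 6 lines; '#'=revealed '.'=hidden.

Click 1 (0,3) count=2: revealed 1 new [(0,3)] -> total=1
Click 2 (1,3) count=2: revealed 1 new [(1,3)] -> total=2
Click 3 (3,2) count=1: revealed 1 new [(3,2)] -> total=3
Click 4 (5,1) count=0: revealed 8 new [(3,0) (3,1) (4,0) (4,1) (4,2) (5,0) (5,1) (5,2)] -> total=11

Answer: ...#..
...#..
......
###...
###...
###...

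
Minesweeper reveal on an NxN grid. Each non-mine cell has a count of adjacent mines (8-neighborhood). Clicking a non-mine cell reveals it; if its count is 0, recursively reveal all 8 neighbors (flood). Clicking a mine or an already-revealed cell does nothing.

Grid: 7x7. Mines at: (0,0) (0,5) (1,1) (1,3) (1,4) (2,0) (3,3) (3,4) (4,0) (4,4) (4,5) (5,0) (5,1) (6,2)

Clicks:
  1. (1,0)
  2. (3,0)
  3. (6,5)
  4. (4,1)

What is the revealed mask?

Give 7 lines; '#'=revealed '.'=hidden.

Click 1 (1,0) count=3: revealed 1 new [(1,0)] -> total=1
Click 2 (3,0) count=2: revealed 1 new [(3,0)] -> total=2
Click 3 (6,5) count=0: revealed 8 new [(5,3) (5,4) (5,5) (5,6) (6,3) (6,4) (6,5) (6,6)] -> total=10
Click 4 (4,1) count=3: revealed 1 new [(4,1)] -> total=11

Answer: .......
#......
.......
#......
.#.....
...####
...####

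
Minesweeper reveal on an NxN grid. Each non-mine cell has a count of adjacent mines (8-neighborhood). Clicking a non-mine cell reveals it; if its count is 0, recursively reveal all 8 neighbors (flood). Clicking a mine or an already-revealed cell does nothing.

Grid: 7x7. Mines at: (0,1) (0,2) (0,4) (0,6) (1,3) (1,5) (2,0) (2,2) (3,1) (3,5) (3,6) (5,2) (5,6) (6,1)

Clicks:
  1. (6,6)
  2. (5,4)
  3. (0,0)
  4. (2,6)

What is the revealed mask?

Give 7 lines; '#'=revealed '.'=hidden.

Click 1 (6,6) count=1: revealed 1 new [(6,6)] -> total=1
Click 2 (5,4) count=0: revealed 9 new [(4,3) (4,4) (4,5) (5,3) (5,4) (5,5) (6,3) (6,4) (6,5)] -> total=10
Click 3 (0,0) count=1: revealed 1 new [(0,0)] -> total=11
Click 4 (2,6) count=3: revealed 1 new [(2,6)] -> total=12

Answer: #......
.......
......#
.......
...###.
...###.
...####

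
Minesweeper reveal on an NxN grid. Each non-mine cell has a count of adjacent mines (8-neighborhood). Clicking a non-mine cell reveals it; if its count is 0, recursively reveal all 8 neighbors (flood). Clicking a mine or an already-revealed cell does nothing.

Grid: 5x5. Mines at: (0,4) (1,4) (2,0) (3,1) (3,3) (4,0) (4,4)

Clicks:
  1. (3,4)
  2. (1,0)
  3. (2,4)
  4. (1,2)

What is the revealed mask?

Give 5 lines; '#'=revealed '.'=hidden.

Click 1 (3,4) count=2: revealed 1 new [(3,4)] -> total=1
Click 2 (1,0) count=1: revealed 1 new [(1,0)] -> total=2
Click 3 (2,4) count=2: revealed 1 new [(2,4)] -> total=3
Click 4 (1,2) count=0: revealed 10 new [(0,0) (0,1) (0,2) (0,3) (1,1) (1,2) (1,3) (2,1) (2,2) (2,3)] -> total=13

Answer: ####.
####.
.####
....#
.....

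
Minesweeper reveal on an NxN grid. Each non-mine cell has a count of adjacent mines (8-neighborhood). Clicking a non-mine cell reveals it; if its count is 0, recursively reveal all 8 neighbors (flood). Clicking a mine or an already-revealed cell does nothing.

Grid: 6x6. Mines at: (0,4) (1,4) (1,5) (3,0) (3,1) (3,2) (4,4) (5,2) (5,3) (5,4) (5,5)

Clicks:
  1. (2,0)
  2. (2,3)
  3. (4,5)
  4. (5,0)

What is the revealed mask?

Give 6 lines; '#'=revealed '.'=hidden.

Click 1 (2,0) count=2: revealed 1 new [(2,0)] -> total=1
Click 2 (2,3) count=2: revealed 1 new [(2,3)] -> total=2
Click 3 (4,5) count=3: revealed 1 new [(4,5)] -> total=3
Click 4 (5,0) count=0: revealed 4 new [(4,0) (4,1) (5,0) (5,1)] -> total=7

Answer: ......
......
#..#..
......
##...#
##....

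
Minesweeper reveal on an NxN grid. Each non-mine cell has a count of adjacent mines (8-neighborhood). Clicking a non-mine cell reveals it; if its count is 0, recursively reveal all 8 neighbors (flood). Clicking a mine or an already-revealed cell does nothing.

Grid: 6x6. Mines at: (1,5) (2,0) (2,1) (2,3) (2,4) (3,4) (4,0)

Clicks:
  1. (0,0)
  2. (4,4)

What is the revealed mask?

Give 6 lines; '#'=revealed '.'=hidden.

Answer: #####.
#####.
......
......
....#.
......

Derivation:
Click 1 (0,0) count=0: revealed 10 new [(0,0) (0,1) (0,2) (0,3) (0,4) (1,0) (1,1) (1,2) (1,3) (1,4)] -> total=10
Click 2 (4,4) count=1: revealed 1 new [(4,4)] -> total=11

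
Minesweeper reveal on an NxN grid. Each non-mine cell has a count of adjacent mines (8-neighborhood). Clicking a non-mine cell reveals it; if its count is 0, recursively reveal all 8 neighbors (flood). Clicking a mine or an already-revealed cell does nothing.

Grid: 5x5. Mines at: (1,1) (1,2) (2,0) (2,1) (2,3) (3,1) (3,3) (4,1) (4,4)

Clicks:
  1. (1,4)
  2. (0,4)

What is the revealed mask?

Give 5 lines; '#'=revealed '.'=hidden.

Click 1 (1,4) count=1: revealed 1 new [(1,4)] -> total=1
Click 2 (0,4) count=0: revealed 3 new [(0,3) (0,4) (1,3)] -> total=4

Answer: ...##
...##
.....
.....
.....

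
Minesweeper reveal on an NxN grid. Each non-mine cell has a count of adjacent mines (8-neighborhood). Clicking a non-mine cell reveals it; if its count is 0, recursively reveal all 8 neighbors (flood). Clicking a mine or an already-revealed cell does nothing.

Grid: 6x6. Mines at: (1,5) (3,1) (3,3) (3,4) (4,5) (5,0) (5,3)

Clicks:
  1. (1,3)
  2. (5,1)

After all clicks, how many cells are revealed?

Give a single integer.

Answer: 16

Derivation:
Click 1 (1,3) count=0: revealed 15 new [(0,0) (0,1) (0,2) (0,3) (0,4) (1,0) (1,1) (1,2) (1,3) (1,4) (2,0) (2,1) (2,2) (2,3) (2,4)] -> total=15
Click 2 (5,1) count=1: revealed 1 new [(5,1)] -> total=16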